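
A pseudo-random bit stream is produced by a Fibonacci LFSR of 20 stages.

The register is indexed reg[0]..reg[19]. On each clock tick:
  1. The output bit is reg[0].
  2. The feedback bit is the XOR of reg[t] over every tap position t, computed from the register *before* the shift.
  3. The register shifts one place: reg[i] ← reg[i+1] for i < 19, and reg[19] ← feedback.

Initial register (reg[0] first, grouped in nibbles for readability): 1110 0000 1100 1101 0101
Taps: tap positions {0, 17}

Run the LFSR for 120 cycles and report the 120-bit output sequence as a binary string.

111000001100110101010100100111110011001100101100011111001010011000000111001011111001001000110100011101111101100001001110

step | reg (before) | out | fb
   0 | 11100000110011010101 | 1 | 0
   1 | 11000001100110101010 | 1 | 1
   2 | 10000011001101010101 | 1 | 0
   3 | 00000110011010101010 | 0 | 0
   4 | 00001100110101010100 | 0 | 1
   5 | 00011001101010101001 | 0 | 0
   6 | 00110011010101010010 | 0 | 0
   7 | 01100110101010100100 | 0 | 1
   8 | 11001101010101001001 | 1 | 1
   9 | 10011010101010010011 | 1 | 1
  10 | 00110101010100100111 | 0 | 1
  11 | 01101010101001001111 | 0 | 1
  12 | 11010101010010011111 | 1 | 0
  13 | 10101010100100111110 | 1 | 0
  14 | 01010101001001111100 | 0 | 1
  15 | 10101010010011111001 | 1 | 1
  16 | 01010100100111110011 | 0 | 0
  17 | 10101001001111100110 | 1 | 0
  18 | 01010010011111001100 | 0 | 1
  19 | 10100100111110011001 | 1 | 1
  20 | 01001001111100110011 | 0 | 0
  21 | 10010011111001100110 | 1 | 0
  22 | 00100111110011001100 | 0 | 1
  23 | 01001111100110011001 | 0 | 0
  24 | 10011111001100110010 | 1 | 1
  25 | 00111110011001100101 | 0 | 1
  26 | 01111100110011001011 | 0 | 0
  27 | 11111001100110010110 | 1 | 0
  28 | 11110011001100101100 | 1 | 0
  29 | 11100110011001011000 | 1 | 1
  30 | 11001100110010110001 | 1 | 1
  31 | 10011001100101100011 | 1 | 1
  32 | 00110011001011000111 | 0 | 1
  33 | 01100110010110001111 | 0 | 1
  34 | 11001100101100011111 | 1 | 0
  35 | 10011001011000111110 | 1 | 0
  36 | 00110010110001111100 | 0 | 1
  37 | 01100101100011111001 | 0 | 0
  38 | 11001011000111110010 | 1 | 1
  39 | 10010110001111100101 | 1 | 0
  40 | 00101100011111001010 | 0 | 0
  41 | 01011000111110010100 | 0 | 1
  42 | 10110001111100101001 | 1 | 1
  43 | 01100011111001010011 | 0 | 0
  44 | 11000111110010100110 | 1 | 0
  45 | 10001111100101001100 | 1 | 0
  46 | 00011111001010011000 | 0 | 0
  47 | 00111110010100110000 | 0 | 0
  48 | 01111100101001100000 | 0 | 0
  49 | 11111001010011000000 | 1 | 1
  50 | 11110010100110000001 | 1 | 1
  51 | 11100101001100000011 | 1 | 1
  52 | 11001010011000000111 | 1 | 0
  53 | 10010100110000001110 | 1 | 0
  54 | 00101001100000011100 | 0 | 1
  55 | 01010011000000111001 | 0 | 0
  56 | 10100110000001110010 | 1 | 1
  57 | 01001100000011100101 | 0 | 1
  58 | 10011000000111001011 | 1 | 1
  59 | 00110000001110010111 | 0 | 1
  60 | 01100000011100101111 | 0 | 1
  61 | 11000000111001011111 | 1 | 0
  62 | 10000001110010111110 | 1 | 0
  63 | 00000011100101111100 | 0 | 1
  64 | 00000111001011111001 | 0 | 0
  65 | 00001110010111110010 | 0 | 0
  66 | 00011100101111100100 | 0 | 1
  67 | 00111001011111001001 | 0 | 0
  68 | 01110010111110010010 | 0 | 0
  69 | 11100101111100100100 | 1 | 0
  70 | 11001011111001001000 | 1 | 1
  71 | 10010111110010010001 | 1 | 1
  72 | 00101111100100100011 | 0 | 0
  73 | 01011111001001000110 | 0 | 1
  74 | 10111110010010001101 | 1 | 0
  75 | 01111100100100011010 | 0 | 0
  76 | 11111001001000110100 | 1 | 0
  77 | 11110010010001101000 | 1 | 1
  78 | 11100100100011010001 | 1 | 1
  79 | 11001001000110100011 | 1 | 1
  80 | 10010010001101000111 | 1 | 0
  81 | 00100100011010001110 | 0 | 1
  82 | 01001000110100011101 | 0 | 1
  83 | 10010001101000111011 | 1 | 1
  84 | 00100011010001110111 | 0 | 1
  85 | 01000110100011101111 | 0 | 1
  86 | 10001101000111011111 | 1 | 0
  87 | 00011010001110111110 | 0 | 1
  88 | 00110100011101111101 | 0 | 1
  89 | 01101000111011111011 | 0 | 0
  90 | 11010001110111110110 | 1 | 0
  91 | 10100011101111101100 | 1 | 0
  92 | 01000111011111011000 | 0 | 0
  93 | 10001110111110110000 | 1 | 1
  94 | 00011101111101100001 | 0 | 0
  95 | 00111011111011000010 | 0 | 0
  96 | 01110111110110000100 | 0 | 1
  97 | 11101111101100001001 | 1 | 1
  98 | 11011111011000010011 | 1 | 1
  99 | 10111110110000100111 | 1 | 0
 100 | 01111101100001001110 | 0 | 1
 101 | 11111011000010011101 | 1 | 0
 102 | 11110110000100111010 | 1 | 1
 103 | 11101100001001110101 | 1 | 0
 104 | 11011000010011101010 | 1 | 1
 105 | 10110000100111010101 | 1 | 0
 106 | 01100001001110101010 | 0 | 0
 107 | 11000010011101010100 | 1 | 0
 108 | 10000100111010101000 | 1 | 1
 109 | 00001001110101010001 | 0 | 0
 110 | 00010011101010100010 | 0 | 0
 111 | 00100111010101000100 | 0 | 1
 112 | 01001110101010001001 | 0 | 0
 113 | 10011101010100010010 | 1 | 1
 114 | 00111010101000100101 | 0 | 1
 115 | 01110101010001001011 | 0 | 0
 116 | 11101010100010010110 | 1 | 0
 117 | 11010101000100101100 | 1 | 0
 118 | 10101010001001011000 | 1 | 1
 119 | 01010100010010110001 | 0 | 0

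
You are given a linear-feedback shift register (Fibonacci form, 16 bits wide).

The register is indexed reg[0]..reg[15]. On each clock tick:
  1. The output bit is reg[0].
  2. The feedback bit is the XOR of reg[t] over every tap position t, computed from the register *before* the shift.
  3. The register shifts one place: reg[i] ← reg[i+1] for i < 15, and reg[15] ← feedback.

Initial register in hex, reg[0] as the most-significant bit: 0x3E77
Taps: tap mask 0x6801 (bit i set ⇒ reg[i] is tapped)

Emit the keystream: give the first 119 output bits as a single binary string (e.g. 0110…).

tick  register→output (feedback)
  0  0011111001110111→0 (1)
  1  0111110011101111→0 (0)
  2  1111100111011110→1 (0)
  3  1111001110111100→1 (1)
  4  1110011101111001→1 (0)
  5  1100111011110010→1 (1)
  6  1001110111100101→1 (0)
  7  0011101111001010→0 (1)
  8  0111011110010101→0 (0)
  9  1110111100101010→1 (0)
 10  1101111001010100→1 (1)
 11  1011110010101001→1 (1)
 12  0111100101010011→0 (0)
 13  1111001010100110→1 (1)
 14  1110010101001101→1 (0)
 15  1100101010011010→1 (1)
 16  1001010100110101→1 (1)
 17  0010101001101011→0 (1)
 18  0101010011010111→0 (1)
 19  1010100110101111→1 (1)
 20  0101001101011111→0 (1)
 21  1010011010111111→1 (0)
 22  0100110101111110→0 (1)
 23  1001101011111101→1 (1)
 24  0011010111111011→0 (0)
 25  0110101111110110→0 (1)
 26  1101011111101101→1 (0)
 27  1010111111011010→1 (1)
 28  0101111110110101→0 (0)
 29  1011111101101010→1 (0)
 30  0111111011010100→0 (0)
 31  1111110110101000→1 (1)
 32  1111101101010001→1 (0)
 33  1111011010100010→1 (0)
 34  1110110101000100→1 (0)
 35  1101101010001000→1 (1)
 36  1011010100010001→1 (0)
 37  0110101000100010→0 (1)
 38  1101010001000101→1 (0)
 39  1010100010001010→1 (0)
 40  0101000100010100→0 (0)
 41  1010001000101000→1 (1)
 42  0100010001010001→0 (1)
 43  1000100010100011→1 (0)
 44  0001000101000110→0 (0)
 45  0010001010001100→0 (1)
 46  0100010100011001→0 (1)
 47  1000101000110011→1 (1)
 48  0001010001100111→0 (0)
 49  0010100011001110→0 (0)
 50  0101000110011100→0 (0)
 51  1010001100111000→1 (0)
 52  0100011001110000→0 (1)
 53  1000110011100001→1 (1)
 54  0001100111000011→0 (1)
 55  0011001110000111→0 (0)
 56  0110011100001110→0 (0)
 57  1100111000011100→1 (1)
 58  1001110000111001→1 (0)
 59  0011100001110010→0 (0)
 60  0111000011100100→0 (1)
 61  1110000111001001→1 (1)
 62  1100001110010011→1 (1)
 63  1000011100100111→1 (1)
 64  0000111001001111→0 (0)
 65  0001110010011110→0 (1)
 66  0011100100111101→0 (0)
 67  0111001001111010→0 (0)
 68  1110010011110100→1 (1)
 69  1100100111101001→1 (1)
 70  1001001111010011→1 (1)
 71  0010011110100111→0 (0)
 72  0100111101001110→0 (0)
 73  1001111010011100→1 (1)
 74  0011110100111001→0 (1)
 75  0111101001110011→0 (0)
 76  1111010011100110→1 (1)
 77  1110100111001101→1 (0)
 78  1101001110011010→1 (1)
 79  1010011100110101→1 (1)
 80  0100111001101011→0 (1)
 81  1001110011010111→1 (0)
 82  0011100110101110→0 (0)
 83  0111001101011100→0 (0)
 84  1110011010111000→1 (0)
 85  1100110101110000→1 (0)
 86  1001101011100000→1 (1)
 87  0011010111000001→0 (0)
 88  0110101110000010→0 (1)
 89  1101011100000101→1 (0)
 90  1010111000001010→1 (0)
 91  0101110000010100→0 (0)
 92  1011100000101000→1 (1)
 93  0111000001010001→0 (1)
 94  1110000010100011→1 (0)
 95  1100000101000110→1 (1)
 96  1000001010001101→1 (0)
 97  0000010100011010→0 (0)
 98  0000101000110100→0 (0)
 99  0001010001101000→0 (0)
100  0010100011010000→0 (1)
101  0101000110100001→0 (0)
102  1010001101000010→1 (0)
103  0100011010000100→0 (1)
104  1000110100001001→1 (1)
105  0001101000010011→0 (0)
106  0011010000100110→0 (0)
107  0110100001001100→0 (1)
108  1101000010011001→1 (0)
109  1010000100110010→1 (1)
110  0100001001100101→0 (1)
111  1000010011001011→1 (0)
112  0000100110010110→0 (1)
113  0001001100101101→0 (1)
114  0010011001011011→0 (0)
115  0100110010110110→0 (1)
116  1001100101101101→1 (0)
117  0011001011011010→0 (0)
118  0110010110110100→0 (0)

00111110011101111001010100110101111110110101000100010100011001110000111001001111010011100110101110000010100011010000100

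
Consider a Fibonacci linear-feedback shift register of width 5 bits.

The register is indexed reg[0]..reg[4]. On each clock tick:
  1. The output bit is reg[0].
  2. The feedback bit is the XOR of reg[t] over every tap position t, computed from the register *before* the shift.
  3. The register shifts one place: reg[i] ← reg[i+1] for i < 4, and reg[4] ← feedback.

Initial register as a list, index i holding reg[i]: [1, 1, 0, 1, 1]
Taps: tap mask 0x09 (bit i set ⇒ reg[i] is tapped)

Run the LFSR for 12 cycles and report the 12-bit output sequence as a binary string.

tick  register→output (feedback)
  0  11011→1 (0)
  1  10110→1 (0)
  2  01100→0 (0)
  3  11000→1 (1)
  4  10001→1 (1)
  5  00011→0 (1)
  6  00111→0 (1)
  7  01111→0 (1)
  8  11111→1 (0)
  9  11110→1 (0)
 10  11100→1 (1)
 11  11001→1 (1)

110110001111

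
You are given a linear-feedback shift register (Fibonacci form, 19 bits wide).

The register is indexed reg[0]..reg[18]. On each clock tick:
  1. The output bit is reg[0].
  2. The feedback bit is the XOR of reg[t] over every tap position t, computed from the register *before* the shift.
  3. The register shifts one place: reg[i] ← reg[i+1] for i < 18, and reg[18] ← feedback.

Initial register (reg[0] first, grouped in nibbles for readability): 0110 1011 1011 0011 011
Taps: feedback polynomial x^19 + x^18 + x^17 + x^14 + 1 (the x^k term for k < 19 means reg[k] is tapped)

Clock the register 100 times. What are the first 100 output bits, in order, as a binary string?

k : reg_k → out_k, fb_k
0: 0110101110110011011 → 0, fb=1
1: 1101011101100110111 → 1, fb=0
2: 1010111011001101110 → 1, fb=0
3: 0101110110011011100 → 0, fb=1
4: 1011101100110111001 → 1, fb=1
5: 0111011001101110011 → 0, fb=1
6: 1110110011011100111 → 1, fb=1
7: 1101100110111001111 → 1, fb=1
8: 1011001101110011111 → 1, fb=0
9: 0110011011100111110 → 0, fb=0
10: 1100110111001111100 → 1, fb=0
11: 1001101110011111000 → 1, fb=0
12: 0011011100111110000 → 0, fb=1
13: 0110111001111100001 → 0, fb=1
14: 1101110011111000011 → 1, fb=1
15: 1011100111110000111 → 1, fb=1
16: 0111001111100001111 → 0, fb=0
17: 1110011111000011110 → 1, fb=1
18: 1100111110000111101 → 1, fb=1
19: 1001111100001111011 → 1, fb=0
20: 0011111000011110110 → 0, fb=0
21: 0111110000111101100 → 0, fb=0
22: 1111100001111011000 → 1, fb=0
23: 1111000011110110000 → 1, fb=0
24: 1110000111101100000 → 1, fb=1
25: 1100001111011000001 → 1, fb=0
26: 1000011110110000010 → 1, fb=0
27: 0000111101100000100 → 0, fb=0
28: 0001111011000001000 → 0, fb=0
29: 0011110110000010000 → 0, fb=1
30: 0111101100000100001 → 0, fb=1
31: 1111011000001000011 → 1, fb=1
32: 1110110000010000111 → 1, fb=1
33: 1101100000100001111 → 1, fb=1
34: 1011000001000011111 → 1, fb=0
35: 0110000010000111110 → 0, fb=0
36: 1100000100001111100 → 1, fb=0
37: 1000001000011111000 → 1, fb=0
38: 0000010000111110000 → 0, fb=1
39: 0000100001111100001 → 0, fb=1
40: 0001000011111000011 → 0, fb=0
41: 0010000111110000110 → 0, fb=1
42: 0100001111100001101 → 0, fb=1
43: 1000011111000011011 → 1, fb=0
44: 0000111110000110110 → 0, fb=0
45: 0001111100001101100 → 0, fb=0
46: 0011111000011011000 → 0, fb=1
47: 0111110000110110001 → 0, fb=0
48: 1111100001101100010 → 1, fb=0
49: 1111000011011000100 → 1, fb=1
50: 1110000110110001001 → 1, fb=0
51: 1100001101100010010 → 1, fb=1
52: 1000011011000100101 → 1, fb=0
53: 0000110110001001010 → 0, fb=1
54: 0001101100010010101 → 0, fb=0
55: 0011011000100101010 → 0, fb=1
56: 0110110001001010101 → 0, fb=0
57: 1101100010010101010 → 1, fb=0
58: 1011000100101010100 → 1, fb=0
59: 0110001001010101000 → 0, fb=0
60: 1100010010101010000 → 1, fb=0
61: 1000100101010100000 → 1, fb=1
62: 0001001010101000001 → 0, fb=1
63: 0010010101010000011 → 0, fb=0
64: 0100101010100000110 → 0, fb=1
65: 1001010101000001101 → 1, fb=0
66: 0010101010000011010 → 0, fb=0
67: 0101010100000110100 → 0, fb=1
68: 1010101000001101001 → 1, fb=0
69: 0101010000011010010 → 0, fb=0
70: 1010100000110100100 → 1, fb=1
71: 0101000001101001001 → 0, fb=1
72: 1010000011010010011 → 1, fb=0
73: 0100000110100100110 → 0, fb=1
74: 1000001101001001101 → 1, fb=0
75: 0000011010010011010 → 0, fb=0
76: 0000110100100110100 → 0, fb=1
77: 0001101001001101001 → 0, fb=1
78: 0011010010011010011 → 0, fb=1
79: 0110100100110100111 → 0, fb=0
80: 1101001001101001110 → 1, fb=0
81: 1010010011010011100 → 1, fb=0
82: 0100100110100111000 → 0, fb=1
83: 1001001101001110001 → 1, fb=1
84: 0010011010011100011 → 0, fb=0
85: 0100110100111000110 → 0, fb=1
86: 1001101001110001101 → 1, fb=0
87: 0011010011100011010 → 0, fb=0
88: 0110100111000110100 → 0, fb=1
89: 1101001110001101001 → 1, fb=0
90: 1010011100011010010 → 1, fb=1
91: 0100111000110100101 → 0, fb=1
92: 1001110001101001011 → 1, fb=1
93: 0011100011010010111 → 0, fb=1
94: 0111000110100101111 → 0, fb=0
95: 1110001101001011110 → 1, fb=1
96: 1100011010010111101 → 1, fb=1
97: 1000110100101111011 → 1, fb=0
98: 0001101001011110110 → 0, fb=0
99: 0011010010111101100 → 0, fb=0

0110101110110011011100111110000111101100000100001111100001101100010010101010000011010010011010011100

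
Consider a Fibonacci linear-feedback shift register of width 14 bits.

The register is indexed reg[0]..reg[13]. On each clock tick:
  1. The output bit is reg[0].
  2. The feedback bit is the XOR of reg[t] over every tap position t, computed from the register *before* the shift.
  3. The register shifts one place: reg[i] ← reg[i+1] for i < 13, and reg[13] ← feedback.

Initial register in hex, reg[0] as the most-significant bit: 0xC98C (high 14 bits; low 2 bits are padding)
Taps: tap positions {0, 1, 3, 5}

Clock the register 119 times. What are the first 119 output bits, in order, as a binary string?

11001001100011001001110110001011111011101111101001101110010000000010001100010100011111000100001110111010101110010011010

step | reg (before) | out | fb
   0 | 11001001100011 | 1 | 0
   1 | 10010011000110 | 1 | 0
   2 | 00100110001100 | 0 | 1
   3 | 01001100011001 | 0 | 0
   4 | 10011000110010 | 1 | 0
   5 | 00110001100100 | 0 | 1
   6 | 01100011001001 | 0 | 1
   7 | 11000110010011 | 1 | 1
   8 | 10001100100111 | 1 | 0
   9 | 00011001001110 | 0 | 1
  10 | 00110010011101 | 0 | 1
  11 | 01100100111011 | 0 | 0
  12 | 11001001110110 | 1 | 0
  13 | 10010011101100 | 1 | 0
  14 | 00100111011000 | 0 | 1
  15 | 01001110110001 | 0 | 0
  16 | 10011101100010 | 1 | 1
  17 | 00111011000101 | 0 | 1
  18 | 01110110001011 | 0 | 1
  19 | 11101100010111 | 1 | 1
  20 | 11011000101111 | 1 | 1
  21 | 10110001011111 | 1 | 0
  22 | 01100010111110 | 0 | 1
  23 | 11000101111101 | 1 | 1
  24 | 10001011111011 | 1 | 1
  25 | 00010111110111 | 0 | 0
  26 | 00101111101110 | 0 | 1
  27 | 01011111011101 | 0 | 1
  28 | 10111110111011 | 1 | 1
  29 | 01111101110111 | 0 | 1
  30 | 11111011101111 | 1 | 1
  31 | 11110111011111 | 1 | 0
  32 | 11101110111110 | 1 | 1
  33 | 11011101111101 | 1 | 0
  34 | 10111011111010 | 1 | 0
  35 | 01110111110100 | 0 | 1
  36 | 11101111101001 | 1 | 1
  37 | 11011111010011 | 1 | 0
  38 | 10111110100110 | 1 | 1
  39 | 01111101001101 | 0 | 1
  40 | 11111010011011 | 1 | 1
  41 | 11110100110111 | 1 | 0
  42 | 11101001101110 | 1 | 0
  43 | 11010011011100 | 1 | 1
  44 | 10100110111001 | 1 | 0
  45 | 01001101110010 | 0 | 0
  46 | 10011011100100 | 1 | 0
  47 | 00110111001000 | 0 | 0
  48 | 01101110010000 | 0 | 0
  49 | 11011100100000 | 1 | 0
  50 | 10111001000000 | 1 | 0
  51 | 01110010000000 | 0 | 0
  52 | 11100100000000 | 1 | 1
  53 | 11001000000001 | 1 | 0
  54 | 10010000000010 | 1 | 0
  55 | 00100000000100 | 0 | 0
  56 | 01000000001000 | 0 | 1
  57 | 10000000010001 | 1 | 1
  58 | 00000000100011 | 0 | 0
  59 | 00000001000110 | 0 | 0
  60 | 00000010001100 | 0 | 0
  61 | 00000100011000 | 0 | 1
  62 | 00001000110001 | 0 | 0
  63 | 00010001100010 | 0 | 1
  64 | 00100011000101 | 0 | 0
  65 | 01000110001010 | 0 | 0
  66 | 10001100010100 | 1 | 0
  67 | 00011000101000 | 0 | 1
  68 | 00110001010001 | 0 | 1
  69 | 01100010100011 | 0 | 1
  70 | 11000101000111 | 1 | 1
  71 | 10001010001111 | 1 | 1
  72 | 00010100011111 | 0 | 0
  73 | 00101000111110 | 0 | 0
  74 | 01010001111100 | 0 | 0
  75 | 10100011111000 | 1 | 1
  76 | 01000111110001 | 0 | 0
  77 | 10001111100010 | 1 | 0
  78 | 00011111000100 | 0 | 0
  79 | 00111110001000 | 0 | 0
  80 | 01111100010000 | 0 | 1
  81 | 11111000100001 | 1 | 1
  82 | 11110001000011 | 1 | 1
  83 | 11100010000111 | 1 | 0
  84 | 11000100001110 | 1 | 1
  85 | 10001000011101 | 1 | 1
  86 | 00010000111011 | 0 | 1
  87 | 00100001110111 | 0 | 0
  88 | 01000011101110 | 0 | 1
  89 | 10000111011101 | 1 | 0
  90 | 00001110111010 | 0 | 1
  91 | 00011101110101 | 0 | 0
  92 | 00111011101010 | 0 | 1
  93 | 01110111010101 | 0 | 1
  94 | 11101110101011 | 1 | 1
  95 | 11011101010111 | 1 | 0
  96 | 10111010101110 | 1 | 0
  97 | 01110101011100 | 0 | 1
  98 | 11101010111001 | 1 | 0
  99 | 11010101110010 | 1 | 0
 100 | 10101011100100 | 1 | 1
 101 | 01010111001001 | 0 | 1
 102 | 10101110010011 | 1 | 0
 103 | 01011100100110 | 0 | 1
 104 | 10111001001101 | 1 | 0
 105 | 01110010011010 | 0 | 0
 106 | 11100100110100 | 1 | 1
 107 | 11001001101001 | 1 | 0
 108 | 10010011010010 | 1 | 0
 109 | 00100110100100 | 0 | 1
 110 | 01001101001001 | 0 | 0
 111 | 10011010010010 | 1 | 0
 112 | 00110100100100 | 0 | 0
 113 | 01101001001000 | 0 | 1
 114 | 11010010010001 | 1 | 1
 115 | 10100100100011 | 1 | 0
 116 | 01001001000110 | 0 | 1
 117 | 10010010001101 | 1 | 0
 118 | 00100100011010 | 0 | 1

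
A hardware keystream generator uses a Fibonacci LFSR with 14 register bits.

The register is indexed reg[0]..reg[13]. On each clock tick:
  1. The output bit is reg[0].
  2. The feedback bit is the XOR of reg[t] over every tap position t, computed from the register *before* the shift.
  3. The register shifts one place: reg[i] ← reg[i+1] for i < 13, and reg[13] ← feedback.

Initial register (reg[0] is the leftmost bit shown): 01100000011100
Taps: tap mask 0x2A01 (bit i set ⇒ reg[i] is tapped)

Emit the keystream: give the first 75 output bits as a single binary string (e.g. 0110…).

tick  register→output (feedback)
  0  01100000011100→0 (0)
  1  11000000111000→1 (0)
  2  10000001110000→1 (0)
  3  00000011100000→0 (0)
  4  00000111000000→0 (0)
  5  00001110000000→0 (0)
  6  00011100000000→0 (0)
  7  00111000000000→0 (0)
  8  01110000000000→0 (0)
  9  11100000000000→1 (1)
 10  11000000000001→1 (0)
 11  10000000000010→1 (1)
 12  00000000000101→0 (0)
 13  00000000001010→0 (0)
 14  00000000010100→0 (0)
 15  00000000101000→0 (0)
 16  00000001010000→0 (1)
 17  00000010100001→0 (1)
 18  00000101000011→0 (1)
 19  00001010000111→0 (0)
 20  00010100001110→0 (1)
 21  00101000011101→0 (1)
 22  01010000111011→0 (0)
 23  10100001110110→1 (1)
 24  01000011101101→0 (0)
 25  10000111011010→1 (0)
 26  00001110110100→0 (0)
 27  00011101101000→0 (0)
 28  00111011010000→0 (1)
 29  01110110100001→0 (1)
 30  11101101000011→1 (0)
 31  11011010000110→1 (0)
 32  10110100001100→1 (0)
 33  01101000011000→0 (1)
 34  11010000110001→1 (1)
 35  10100001100011→1 (0)
 36  01000011000110→0 (1)
 37  10000110001101→1 (1)
 38  00001100011011→0 (0)
 39  00011000110110→0 (0)
 40  00110001101100→0 (1)
 41  01100011011001→0 (0)
 42  11000110110010→1 (0)
 43  10001101100100→1 (0)
 44  00011011001000→0 (0)
 45  00110110010000→0 (1)
 46  01101100100001→0 (1)
 47  11011001000011→1 (0)
 48  10110010000110→1 (0)
 49  01100100001100→0 (1)
 50  11001000011001→1 (1)
 51  10010000110011→1 (1)
 52  00100001100111→0 (0)
 53  01000011001110→0 (1)
 54  10000110011101→1 (0)
 55  00001100111010→0 (1)
 56  00011001110101→0 (1)
 57  00110011101011→0 (1)
 58  01100111010111→0 (1)
 59  11001110101111→1 (1)
 60  10011101011111→1 (0)
 61  00111010111110→0 (0)
 62  01110101111100→0 (0)
 63  11101011111000→1 (0)
 64  11010111110000→1 (0)
 65  10101111100000→1 (1)
 66  01011111000001→0 (1)
 67  10111110000011→1 (0)
 68  01111100000110→0 (1)
 69  11111000001101→1 (1)
 70  11110000011011→1 (1)
 71  11100000110111→1 (0)
 72  11000001101110→1 (0)
 73  10000011011100→1 (1)
 74  00000110111001→0 (0)

011000000111000000000001010000111011010000110001101100100001100111010111110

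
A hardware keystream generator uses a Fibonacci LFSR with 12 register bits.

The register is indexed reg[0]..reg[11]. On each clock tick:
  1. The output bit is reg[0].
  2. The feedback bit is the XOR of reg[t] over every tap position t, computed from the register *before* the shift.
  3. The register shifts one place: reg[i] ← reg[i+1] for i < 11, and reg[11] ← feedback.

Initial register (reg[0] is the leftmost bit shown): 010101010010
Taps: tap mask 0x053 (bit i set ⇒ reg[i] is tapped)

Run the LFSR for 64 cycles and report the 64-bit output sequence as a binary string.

0101010100101110011000001100100111111011101101011010111011111010

step | reg (before) | out | fb
   0 | 010101010010 | 0 | 1
   1 | 101010100101 | 1 | 1
   2 | 010101001011 | 0 | 1
   3 | 101010010111 | 1 | 0
   4 | 010100101110 | 0 | 0
   5 | 101001011100 | 1 | 1
   6 | 010010111001 | 0 | 1
   7 | 100101110011 | 1 | 0
   8 | 001011100110 | 0 | 0
   9 | 010111001100 | 0 | 0
  10 | 101110011000 | 1 | 0
  11 | 011100110000 | 0 | 0
  12 | 111001100000 | 1 | 1
  13 | 110011000001 | 1 | 1
  14 | 100110000011 | 1 | 0
  15 | 001100000110 | 0 | 0
  16 | 011000001100 | 0 | 1
  17 | 110000011001 | 1 | 0
  18 | 100000110010 | 1 | 0
  19 | 000001100100 | 0 | 1
  20 | 000011001001 | 0 | 1
  21 | 000110010011 | 0 | 1
  22 | 001100100111 | 0 | 1
  23 | 011001001111 | 0 | 1
  24 | 110010011111 | 1 | 1
  25 | 100100111111 | 1 | 0
  26 | 001001111110 | 0 | 1
  27 | 010011111101 | 0 | 1
  28 | 100111111011 | 1 | 1
  29 | 001111110111 | 0 | 0
  30 | 011111101110 | 0 | 1
  31 | 111111011101 | 1 | 1
  32 | 111110111011 | 1 | 0
  33 | 111101110110 | 1 | 1
  34 | 111011101101 | 1 | 0
  35 | 110111011010 | 1 | 1
  36 | 101110110101 | 1 | 1
  37 | 011101101011 | 0 | 0
  38 | 111011010110 | 1 | 1
  39 | 110110101101 | 1 | 0
  40 | 101101011010 | 1 | 1
  41 | 011010110101 | 0 | 1
  42 | 110101101011 | 1 | 1
  43 | 101011010111 | 1 | 0
  44 | 010110101110 | 0 | 1
  45 | 101101011101 | 1 | 1
  46 | 011010111011 | 0 | 1
  47 | 110101110111 | 1 | 1
  48 | 101011101111 | 1 | 1
  49 | 010111011111 | 0 | 0
  50 | 101110111110 | 1 | 1
  51 | 011101111101 | 0 | 0
  52 | 111011111010 | 1 | 0
  53 | 110111110100 | 1 | 0
  54 | 101111101000 | 1 | 1
  55 | 011111010001 | 0 | 0
  56 | 111110100010 | 1 | 0
  57 | 111101000100 | 1 | 0
  58 | 111010001000 | 1 | 1
  59 | 110100010001 | 1 | 0
  60 | 101000100010 | 1 | 0
  61 | 010001000100 | 0 | 1
  62 | 100010001001 | 1 | 0
  63 | 000100010010 | 0 | 0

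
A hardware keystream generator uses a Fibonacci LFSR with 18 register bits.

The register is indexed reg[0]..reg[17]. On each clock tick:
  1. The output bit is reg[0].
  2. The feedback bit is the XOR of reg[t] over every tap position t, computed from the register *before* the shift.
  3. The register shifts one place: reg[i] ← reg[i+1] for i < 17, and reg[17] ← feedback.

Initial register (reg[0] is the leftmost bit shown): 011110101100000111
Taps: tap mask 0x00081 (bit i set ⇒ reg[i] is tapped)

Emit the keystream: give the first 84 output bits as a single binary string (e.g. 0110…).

011110101100000111000110100010001010000010110110001111101110101001010010111100001100

step | reg (before) | out | fb
   0 | 011110101100000111 | 0 | 0
   1 | 111101011000001110 | 1 | 0
   2 | 111010110000011100 | 1 | 0
   3 | 110101100000111000 | 1 | 1
   4 | 101011000001110001 | 1 | 1
   5 | 010110000011100011 | 0 | 0
   6 | 101100000111000110 | 1 | 1
   7 | 011000001110001101 | 0 | 0
   8 | 110000011100011010 | 1 | 0
   9 | 100000111000110100 | 1 | 0
  10 | 000001110001101000 | 0 | 1
  11 | 000011100011010001 | 0 | 0
  12 | 000111000110100010 | 0 | 0
  13 | 001110001101000100 | 0 | 0
  14 | 011100011010001000 | 0 | 1
  15 | 111000110100010001 | 1 | 0
  16 | 110001101000100010 | 1 | 1
  17 | 100011010001000101 | 1 | 0
  18 | 000110100010001010 | 0 | 0
  19 | 001101000100010100 | 0 | 0
  20 | 011010001000101000 | 0 | 0
  21 | 110100010001010000 | 1 | 0
  22 | 101000100010100000 | 1 | 1
  23 | 010001000101000001 | 0 | 0
  24 | 100010001010000010 | 1 | 1
  25 | 000100010100000101 | 0 | 1
  26 | 001000101000001011 | 0 | 0
  27 | 010001010000010110 | 0 | 1
  28 | 100010100000101101 | 1 | 1
  29 | 000101000001011011 | 0 | 0
  30 | 001010000010110110 | 0 | 0
  31 | 010100000101101100 | 0 | 0
  32 | 101000001011011000 | 1 | 1
  33 | 010000010110110001 | 0 | 1
  34 | 100000101101100011 | 1 | 1
  35 | 000001011011000111 | 0 | 1
  36 | 000010110110001111 | 0 | 1
  37 | 000101101100011111 | 0 | 0
  38 | 001011011000111110 | 0 | 1
  39 | 010110110001111101 | 0 | 1
  40 | 101101100011111011 | 1 | 1
  41 | 011011000111110111 | 0 | 0
  42 | 110110001111101110 | 1 | 1
  43 | 101100011111011101 | 1 | 0
  44 | 011000111110111010 | 0 | 1
  45 | 110001111101110101 | 1 | 0
  46 | 100011111011101010 | 1 | 0
  47 | 000111110111010100 | 0 | 1
  48 | 001111101110101001 | 0 | 0
  49 | 011111011101010010 | 0 | 1
  50 | 111110111010100101 | 1 | 0
  51 | 111101110101001010 | 1 | 0
  52 | 111011101010010100 | 1 | 1
  53 | 110111010100101001 | 1 | 0
  54 | 101110101001010010 | 1 | 1
  55 | 011101010010100101 | 0 | 1
  56 | 111010100101001011 | 1 | 1
  57 | 110101001010010111 | 1 | 1
  58 | 101010010100101111 | 1 | 0
  59 | 010100101001011110 | 0 | 0
  60 | 101001010010111100 | 1 | 0
  61 | 010010100101111000 | 0 | 0
  62 | 100101001011110000 | 1 | 1
  63 | 001010010111100001 | 0 | 1
  64 | 010100101111000011 | 0 | 0
  65 | 101001011110000110 | 1 | 0
  66 | 010010111100001100 | 0 | 1
  67 | 100101111000011001 | 1 | 0
  68 | 001011110000110010 | 0 | 1
  69 | 010111100001100101 | 0 | 0
  70 | 101111000011001010 | 1 | 1
  71 | 011110000110010101 | 0 | 0
  72 | 111100001100101010 | 1 | 1
  73 | 111000011001010101 | 1 | 0
  74 | 110000110010101010 | 1 | 0
  75 | 100001100101010100 | 1 | 1
  76 | 000011001010101001 | 0 | 0
  77 | 000110010101010010 | 0 | 1
  78 | 001100101010100101 | 0 | 0
  79 | 011001010101001010 | 0 | 1
  80 | 110010101010010101 | 1 | 1
  81 | 100101010100101011 | 1 | 0
  82 | 001010101001010110 | 0 | 0
  83 | 010101010010101100 | 0 | 1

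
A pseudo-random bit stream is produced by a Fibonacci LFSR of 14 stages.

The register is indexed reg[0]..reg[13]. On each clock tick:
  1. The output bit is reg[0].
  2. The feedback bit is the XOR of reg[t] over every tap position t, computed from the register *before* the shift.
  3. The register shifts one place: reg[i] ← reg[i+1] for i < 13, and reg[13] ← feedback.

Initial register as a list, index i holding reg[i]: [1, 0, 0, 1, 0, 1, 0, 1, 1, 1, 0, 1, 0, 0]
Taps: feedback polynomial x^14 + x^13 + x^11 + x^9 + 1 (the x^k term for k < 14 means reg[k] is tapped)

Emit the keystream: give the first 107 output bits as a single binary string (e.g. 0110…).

10010101110100110011000010010011110001110001100010001110100001001111110001010010001110101000100100000011100

step | reg (before) | out | fb
   0 | 10010101110100 | 1 | 1
   1 | 00101011101001 | 0 | 1
   2 | 01010111010011 | 0 | 0
   3 | 10101110100110 | 1 | 0
   4 | 01011101001100 | 0 | 1
   5 | 10111010011001 | 1 | 1
   6 | 01110100110011 | 0 | 0
   7 | 11101001100110 | 1 | 0
   8 | 11010011001100 | 1 | 0
   9 | 10100110011000 | 1 | 0
  10 | 01001100110000 | 0 | 1
  11 | 10011001100001 | 1 | 0
  12 | 00110011000010 | 0 | 0
  13 | 01100110000100 | 0 | 1
  14 | 11001100001001 | 1 | 0
  15 | 10011000010010 | 1 | 0
  16 | 00110000100100 | 0 | 1
  17 | 01100001001001 | 0 | 1
  18 | 11000010010011 | 1 | 1
  19 | 10000100100111 | 1 | 1
  20 | 00001001001111 | 0 | 0
  21 | 00010010011110 | 0 | 0
  22 | 00100100111100 | 0 | 0
  23 | 01001001111000 | 0 | 1
  24 | 10010011110001 | 1 | 1
  25 | 00100111100011 | 0 | 1
  26 | 01001111000111 | 0 | 0
  27 | 10011110001110 | 1 | 0
  28 | 00111100011100 | 0 | 0
  29 | 01111000111000 | 0 | 1
  30 | 11110001110001 | 1 | 1
  31 | 11100011100011 | 1 | 0
  32 | 11000111000110 | 1 | 0
  33 | 10001110001100 | 1 | 0
  34 | 00011100011000 | 0 | 1
  35 | 00111000110001 | 0 | 0
  36 | 01110001100010 | 0 | 0
  37 | 11100011000100 | 1 | 0
  38 | 11000110001000 | 1 | 1
  39 | 10001100010001 | 1 | 1
  40 | 00011000100011 | 0 | 1
  41 | 00110001000111 | 0 | 0
  42 | 01100010001110 | 0 | 1
  43 | 11000100011101 | 1 | 0
  44 | 10001000111010 | 1 | 0
  45 | 00010001110100 | 0 | 0
  46 | 00100011101000 | 0 | 0
  47 | 01000111010000 | 0 | 1
  48 | 10001110100001 | 1 | 0
  49 | 00011101000010 | 0 | 0
  50 | 00111010000100 | 0 | 1
  51 | 01110100001001 | 0 | 1
  52 | 11101000010011 | 1 | 1
  53 | 11010000100111 | 1 | 1
  54 | 10100001001111 | 1 | 1
  55 | 01000010011111 | 0 | 1
  56 | 10000100111111 | 1 | 0
  57 | 00001001111110 | 0 | 0
  58 | 00010011111100 | 0 | 0
  59 | 00100111111000 | 0 | 1
  60 | 01001111110001 | 0 | 0
  61 | 10011111100010 | 1 | 1
  62 | 00111111000101 | 0 | 0
  63 | 01111110001010 | 0 | 0
  64 | 11111100010100 | 1 | 1
  65 | 11111000101001 | 1 | 0
  66 | 11110001010010 | 1 | 0
  67 | 11100010100100 | 1 | 0
  68 | 11000101001000 | 1 | 1
  69 | 10001010010001 | 1 | 1
  70 | 00010100100011 | 0 | 1
  71 | 00101001000111 | 0 | 0
  72 | 01010010001110 | 0 | 1
  73 | 10100100011101 | 1 | 0
  74 | 01001000111010 | 0 | 1
  75 | 10010001110101 | 1 | 0
  76 | 00100011101010 | 0 | 0
  77 | 01000111010100 | 0 | 0
  78 | 10001110101000 | 1 | 1
  79 | 00011101010001 | 0 | 0
  80 | 00111010100010 | 0 | 0
  81 | 01110101000100 | 0 | 1
  82 | 11101010001001 | 1 | 0
  83 | 11010100010010 | 1 | 0
  84 | 10101000100100 | 1 | 0
  85 | 01010001001000 | 0 | 0
  86 | 10100010010000 | 1 | 0
  87 | 01000100100000 | 0 | 0
  88 | 10001001000000 | 1 | 1
  89 | 00010010000001 | 0 | 1
  90 | 00100100000011 | 0 | 1
  91 | 01001000000111 | 0 | 0
  92 | 10010000001110 | 1 | 0
  93 | 00100000011100 | 0 | 0
  94 | 01000000111000 | 0 | 1
  95 | 10000001110001 | 1 | 1
  96 | 00000011100011 | 0 | 1
  97 | 00000111000111 | 0 | 0
  98 | 00001110001110 | 0 | 1
  99 | 00011100011101 | 0 | 1
 100 | 00111000111011 | 0 | 0
 101 | 01110001110110 | 0 | 0
 102 | 11100011101100 | 1 | 0
 103 | 11000111011000 | 1 | 0
 104 | 10001110110000 | 1 | 0
 105 | 00011101100000 | 0 | 0
 106 | 00111011000000 | 0 | 0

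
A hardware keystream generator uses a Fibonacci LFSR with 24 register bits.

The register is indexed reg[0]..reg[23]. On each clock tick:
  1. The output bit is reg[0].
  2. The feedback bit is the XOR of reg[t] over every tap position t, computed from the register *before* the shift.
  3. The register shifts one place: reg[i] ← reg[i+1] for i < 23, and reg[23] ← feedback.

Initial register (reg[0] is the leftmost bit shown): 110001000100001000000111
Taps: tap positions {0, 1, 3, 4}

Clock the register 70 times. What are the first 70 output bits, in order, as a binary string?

step | reg (before) | out | fb
   0 | 110001000100001000000111 | 1 | 0
   1 | 100010001000010000001110 | 1 | 0
   2 | 000100010000100000011100 | 0 | 1
   3 | 001000100001000000111001 | 0 | 0
   4 | 010001000010000001110010 | 0 | 1
   5 | 100010000100000011100101 | 1 | 0
   6 | 000100001000000111001010 | 0 | 1
   7 | 001000010000001110010101 | 0 | 0
   8 | 010000100000011100101010 | 0 | 1
   9 | 100001000000111001010101 | 1 | 1
  10 | 000010000001110010101011 | 0 | 1
  11 | 000100000011100101010111 | 0 | 1
  12 | 001000000111001010101111 | 0 | 0
  13 | 010000001110010101011110 | 0 | 1
  14 | 100000011100101010111101 | 1 | 1
  15 | 000000111001010101111011 | 0 | 0
  16 | 000001110010101011110110 | 0 | 0
  17 | 000011100101010111101100 | 0 | 1
  18 | 000111001010101111011001 | 0 | 0
  19 | 001110010101011110110010 | 0 | 0
  20 | 011100101010111101100100 | 0 | 0
  21 | 111001010101111011001000 | 1 | 0
  22 | 110010101011110110010000 | 1 | 1
  23 | 100101010111101100100001 | 1 | 0
  24 | 001010101111011001000010 | 0 | 1
  25 | 010101011110110010000101 | 0 | 0
  26 | 101010111101100100001010 | 1 | 0
  27 | 010101111011001000010100 | 0 | 0
  28 | 101011110110010000101000 | 1 | 0
  29 | 010111101100100001010000 | 0 | 1
  30 | 101111011001000010100001 | 1 | 1
  31 | 011110110010000101000011 | 0 | 1
  32 | 111101100100001010000111 | 1 | 1
  33 | 111011001000010100001111 | 1 | 1
  34 | 110110010000101000011111 | 1 | 0
  35 | 101100100001010000111110 | 1 | 0
  36 | 011001000010100001111100 | 0 | 1
  37 | 110010000101000011111001 | 1 | 1
  38 | 100100001010000111110011 | 1 | 0
  39 | 001000010100001111100110 | 0 | 0
  40 | 010000101000011111001100 | 0 | 1
  41 | 100001010000111110011001 | 1 | 1
  42 | 000010100001111100110011 | 0 | 1
  43 | 000101000011111001100111 | 0 | 1
  44 | 001010000111110011001111 | 0 | 1
  45 | 010100001111100110011111 | 0 | 0
  46 | 101000011111001100111110 | 1 | 1
  47 | 010000111110011001111101 | 0 | 1
  48 | 100001111100110011111011 | 1 | 1
  49 | 000011111001100111110111 | 0 | 1
  50 | 000111110011001111101111 | 0 | 0
  51 | 001111100110011111011110 | 0 | 0
  52 | 011111001100111110111100 | 0 | 1
  53 | 111110011001111101111001 | 1 | 0
  54 | 111100110011111011110010 | 1 | 1
  55 | 111001100111110111100101 | 1 | 0
  56 | 110011001111101111001010 | 1 | 1
  57 | 100110011111011110010101 | 1 | 1
  58 | 001100111110111100101011 | 0 | 1
  59 | 011001111101111001010111 | 0 | 1
  60 | 110011111011110010101111 | 1 | 1
  61 | 100111110111100101011111 | 1 | 1
  62 | 001111101111001010111111 | 0 | 0
  63 | 011111011110010101111110 | 0 | 1
  64 | 111110111100101011111101 | 1 | 0
  65 | 111101111001010111111010 | 1 | 1
  66 | 111011110010101111110101 | 1 | 1
  67 | 110111100101011111101011 | 1 | 0
  68 | 101111001010111111010110 | 1 | 1
  69 | 011110010101111110101101 | 0 | 1

1100010001000010000001110010101011110110010000101000011111001100111110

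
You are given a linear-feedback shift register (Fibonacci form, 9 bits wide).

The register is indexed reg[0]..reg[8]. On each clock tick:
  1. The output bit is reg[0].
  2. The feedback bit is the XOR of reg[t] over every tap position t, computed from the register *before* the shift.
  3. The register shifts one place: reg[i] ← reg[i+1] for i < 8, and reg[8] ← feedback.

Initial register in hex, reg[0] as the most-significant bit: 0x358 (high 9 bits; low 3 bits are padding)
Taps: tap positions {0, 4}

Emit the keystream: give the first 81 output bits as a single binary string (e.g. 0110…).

001101011011011101100000101101011111010101010000001010010101111001011101110000001

step | reg (before) | out | fb
   0 | 001101011 | 0 | 0
   1 | 011010110 | 0 | 1
   2 | 110101101 | 1 | 1
   3 | 101011011 | 1 | 0
   4 | 010110110 | 0 | 1
   5 | 101101101 | 1 | 1
   6 | 011011011 | 0 | 1
   7 | 110110111 | 1 | 0
   8 | 101101110 | 1 | 1
   9 | 011011101 | 0 | 1
  10 | 110111011 | 1 | 0
  11 | 101110110 | 1 | 0
  12 | 011101100 | 0 | 0
  13 | 111011000 | 1 | 0
  14 | 110110000 | 1 | 0
  15 | 101100000 | 1 | 1
  16 | 011000001 | 0 | 0
  17 | 110000010 | 1 | 1
  18 | 100000101 | 1 | 1
  19 | 000001011 | 0 | 0
  20 | 000010110 | 0 | 1
  21 | 000101101 | 0 | 0
  22 | 001011010 | 0 | 1
  23 | 010110101 | 0 | 1
  24 | 101101011 | 1 | 1
  25 | 011010111 | 0 | 1
  26 | 110101111 | 1 | 1
  27 | 101011111 | 1 | 0
  28 | 010111110 | 0 | 1
  29 | 101111101 | 1 | 0
  30 | 011111010 | 0 | 1
  31 | 111110101 | 1 | 0
  32 | 111101010 | 1 | 1
  33 | 111010101 | 1 | 0
  34 | 110101010 | 1 | 1
  35 | 101010101 | 1 | 0
  36 | 010101010 | 0 | 0
  37 | 101010100 | 1 | 0
  38 | 010101000 | 0 | 0
  39 | 101010000 | 1 | 0
  40 | 010100000 | 0 | 0
  41 | 101000000 | 1 | 1
  42 | 010000001 | 0 | 0
  43 | 100000010 | 1 | 1
  44 | 000000101 | 0 | 0
  45 | 000001010 | 0 | 0
  46 | 000010100 | 0 | 1
  47 | 000101001 | 0 | 0
  48 | 001010010 | 0 | 1
  49 | 010100101 | 0 | 0
  50 | 101001010 | 1 | 1
  51 | 010010101 | 0 | 1
  52 | 100101011 | 1 | 1
  53 | 001010111 | 0 | 1
  54 | 010101111 | 0 | 0
  55 | 101011110 | 1 | 0
  56 | 010111100 | 0 | 1
  57 | 101111001 | 1 | 0
  58 | 011110010 | 0 | 1
  59 | 111100101 | 1 | 1
  60 | 111001011 | 1 | 1
  61 | 110010111 | 1 | 0
  62 | 100101110 | 1 | 1
  63 | 001011101 | 0 | 1
  64 | 010111011 | 0 | 1
  65 | 101110111 | 1 | 0
  66 | 011101110 | 0 | 0
  67 | 111011100 | 1 | 0
  68 | 110111000 | 1 | 0
  69 | 101110000 | 1 | 0
  70 | 011100000 | 0 | 0
  71 | 111000000 | 1 | 1
  72 | 110000001 | 1 | 1
  73 | 100000011 | 1 | 1
  74 | 000000111 | 0 | 0
  75 | 000001110 | 0 | 0
  76 | 000011100 | 0 | 1
  77 | 000111001 | 0 | 1
  78 | 001110011 | 0 | 1
  79 | 011100111 | 0 | 0
  80 | 111001110 | 1 | 1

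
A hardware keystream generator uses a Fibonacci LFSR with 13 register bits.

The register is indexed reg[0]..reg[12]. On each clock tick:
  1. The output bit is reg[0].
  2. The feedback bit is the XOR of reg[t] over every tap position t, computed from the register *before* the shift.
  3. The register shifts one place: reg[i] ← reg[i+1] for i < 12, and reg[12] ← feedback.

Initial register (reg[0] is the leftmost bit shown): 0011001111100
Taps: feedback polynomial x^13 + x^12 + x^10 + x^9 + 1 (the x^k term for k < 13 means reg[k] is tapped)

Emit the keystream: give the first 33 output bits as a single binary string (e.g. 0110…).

001100111110001010111101101011001

k : reg_k → out_k, fb_k
0: 0011001111100 → 0, fb=0
1: 0110011111000 → 0, fb=1
2: 1100111110001 → 1, fb=0
3: 1001111100010 → 1, fb=1
4: 0011111000101 → 0, fb=0
5: 0111110001010 → 0, fb=1
6: 1111100010101 → 1, fb=1
7: 1111000101011 → 1, fb=1
8: 1110001010111 → 1, fb=1
9: 1100010101111 → 1, fb=0
10: 1000101011110 → 1, fb=1
11: 0001010111101 → 0, fb=1
12: 0010101111011 → 0, fb=0
13: 0101011110110 → 0, fb=1
14: 1010111101101 → 1, fb=0
15: 0101111011010 → 0, fb=1
16: 1011110110101 → 1, fb=1
17: 0111101101011 → 0, fb=0
18: 1111011010110 → 1, fb=0
19: 1110110101100 → 1, fb=1
20: 1101101011001 → 1, fb=1
21: 1011010110011 → 1, fb=0
22: 0110101100110 → 0, fb=1
23: 1101011001101 → 1, fb=0
24: 1010110011010 → 1, fb=0
25: 0101100110100 → 0, fb=1
26: 1011001101001 → 1, fb=1
27: 0110011010011 → 0, fb=1
28: 1100110100111 → 1, fb=1
29: 1001101001111 → 1, fb=0
30: 0011010011110 → 0, fb=0
31: 0110100111100 → 0, fb=0
32: 1101001111000 → 1, fb=0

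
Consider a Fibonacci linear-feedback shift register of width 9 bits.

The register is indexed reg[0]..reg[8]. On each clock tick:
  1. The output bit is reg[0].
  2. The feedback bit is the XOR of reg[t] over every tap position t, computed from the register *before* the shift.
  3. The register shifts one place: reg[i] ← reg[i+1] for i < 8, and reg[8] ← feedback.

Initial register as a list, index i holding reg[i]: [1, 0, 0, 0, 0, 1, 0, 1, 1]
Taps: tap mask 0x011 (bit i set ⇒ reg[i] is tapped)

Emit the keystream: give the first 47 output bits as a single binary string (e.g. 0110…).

tick  register→output (feedback)
  0  100001011→1 (1)
  1  000010111→0 (1)
  2  000101111→0 (0)
  3  001011110→0 (1)
  4  010111101→0 (1)
  5  101111011→1 (0)
  6  011110110→0 (1)
  7  111101101→1 (1)
  8  111011011→1 (0)
  9  110110110→1 (0)
 10  101101100→1 (1)
 11  011011001→0 (1)
 12  110110011→1 (0)
 13  101100110→1 (1)
 14  011001101→0 (0)
 15  110011010→1 (0)
 16  100110100→1 (0)
 17  001101000→0 (0)
 18  011010000→0 (1)
 19  110100001→1 (1)
 20  101000011→1 (1)
 21  010000111→0 (0)
 22  100001110→1 (1)
 23  000011101→0 (1)
 24  000111011→0 (1)
 25  001110111→0 (1)
 26  011101111→0 (0)
 27  111011110→1 (0)
 28  110111100→1 (0)
 29  101111000→1 (0)
 30  011110000→0 (1)
 31  111100001→1 (1)
 32  111000011→1 (1)
 33  110000111→1 (1)
 34  100001111→1 (1)
 35  000011111→0 (1)
 36  000111111→0 (1)
 37  001111111→0 (1)
 38  011111111→0 (1)
 39  111111111→1 (0)
 40  111111110→1 (0)
 41  111111100→1 (0)
 42  111111000→1 (0)
 43  111110000→1 (0)
 44  111100000→1 (1)
 45  111000001→1 (1)
 46  110000011→1 (1)

10000101111011011001101000011101111000011111111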